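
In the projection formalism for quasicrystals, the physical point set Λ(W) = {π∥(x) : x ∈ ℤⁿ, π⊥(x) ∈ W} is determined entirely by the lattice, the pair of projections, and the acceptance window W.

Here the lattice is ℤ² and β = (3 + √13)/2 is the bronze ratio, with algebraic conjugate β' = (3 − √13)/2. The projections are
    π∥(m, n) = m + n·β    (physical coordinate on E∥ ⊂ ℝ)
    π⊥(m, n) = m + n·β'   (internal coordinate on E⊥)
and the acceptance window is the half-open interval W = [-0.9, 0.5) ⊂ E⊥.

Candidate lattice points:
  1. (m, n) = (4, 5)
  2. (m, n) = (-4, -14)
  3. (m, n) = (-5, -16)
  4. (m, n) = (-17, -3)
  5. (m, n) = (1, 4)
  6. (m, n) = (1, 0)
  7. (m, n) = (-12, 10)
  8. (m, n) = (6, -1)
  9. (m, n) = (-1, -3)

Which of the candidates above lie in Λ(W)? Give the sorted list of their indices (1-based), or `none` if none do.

2, 3, 5, 9

Numerically β ≈ 3.302776 and β' = −1/β ≈ -0.302776.
#1 (4,5): internal coord 4 + (5)·β' = +2.486122; +2.486122 ∉ [-0.9, 0.5) → out
#2 (-4,-14): internal coord -4 + (-14)·β' = +0.238859; +0.238859 ∈ [-0.9, 0.5) → IN Λ
#3 (-5,-16): internal coord -5 + (-16)·β' = -0.155590; -0.155590 ∈ [-0.9, 0.5) → IN Λ
#4 (-17,-3): internal coord -17 + (-3)·β' = -16.091673; -16.091673 ∉ [-0.9, 0.5) → out
#5 (1,4): internal coord 1 + (4)·β' = -0.211103; -0.211103 ∈ [-0.9, 0.5) → IN Λ
#6 (1,0): internal coord 1 + (0)·β' = +1.000000; +1.000000 ∉ [-0.9, 0.5) → out
#7 (-12,10): internal coord -12 + (10)·β' = -15.027756; -15.027756 ∉ [-0.9, 0.5) → out
#8 (6,-1): internal coord 6 + (-1)·β' = +6.302776; +6.302776 ∉ [-0.9, 0.5) → out
#9 (-1,-3): internal coord -1 + (-3)·β' = -0.091673; -0.091673 ∈ [-0.9, 0.5) → IN Λ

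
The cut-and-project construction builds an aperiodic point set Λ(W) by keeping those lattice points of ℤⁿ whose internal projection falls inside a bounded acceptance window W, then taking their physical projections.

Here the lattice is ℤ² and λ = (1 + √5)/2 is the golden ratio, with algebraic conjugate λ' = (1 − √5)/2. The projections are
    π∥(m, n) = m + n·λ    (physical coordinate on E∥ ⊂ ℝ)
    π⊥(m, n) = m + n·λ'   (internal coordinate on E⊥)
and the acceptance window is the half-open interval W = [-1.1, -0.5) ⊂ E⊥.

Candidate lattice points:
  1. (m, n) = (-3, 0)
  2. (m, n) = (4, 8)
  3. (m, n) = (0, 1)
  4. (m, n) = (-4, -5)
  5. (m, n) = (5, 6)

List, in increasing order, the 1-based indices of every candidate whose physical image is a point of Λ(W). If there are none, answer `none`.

2, 3, 4

Compute λ' = (1−√5)/2 = -0.618034, so π⊥(m,n) = m -0.618034·n.
[1] lift (-3,0): star map gives -3.000000; window check -1.1 ≤ -3.000000 < -0.5 is false → out
[2] lift (4,8): star map gives -0.944272; window check -1.1 ≤ -0.944272 < -0.5 is true → IN Λ
[3] lift (0,1): star map gives -0.618034; window check -1.1 ≤ -0.618034 < -0.5 is true → IN Λ
[4] lift (-4,-5): star map gives -0.909830; window check -1.1 ≤ -0.909830 < -0.5 is true → IN Λ
[5] lift (5,6): star map gives 1.291796; window check -1.1 ≤ 1.291796 < -0.5 is false → out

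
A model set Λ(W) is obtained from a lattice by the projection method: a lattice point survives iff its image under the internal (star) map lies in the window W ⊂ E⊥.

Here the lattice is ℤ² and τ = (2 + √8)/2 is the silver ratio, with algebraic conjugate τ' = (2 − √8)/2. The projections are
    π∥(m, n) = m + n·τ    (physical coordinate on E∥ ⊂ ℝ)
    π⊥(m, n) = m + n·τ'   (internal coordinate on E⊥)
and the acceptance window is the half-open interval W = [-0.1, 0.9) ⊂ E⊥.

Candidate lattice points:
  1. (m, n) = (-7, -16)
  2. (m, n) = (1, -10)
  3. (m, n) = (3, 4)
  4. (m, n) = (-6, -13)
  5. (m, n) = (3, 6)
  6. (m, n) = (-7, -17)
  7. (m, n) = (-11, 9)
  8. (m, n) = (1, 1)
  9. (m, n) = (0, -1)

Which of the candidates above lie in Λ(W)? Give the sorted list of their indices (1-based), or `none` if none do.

5, 6, 8, 9

τ' = (2−√8)/2 ≈ -0.4142.
[1] lift (-7,-16): star map gives -0.3726; window check -0.1 ≤ -0.3726 < 0.9 is false → out
[2] lift (1,-10): star map gives 5.1421; window check -0.1 ≤ 5.1421 < 0.9 is false → out
[3] lift (3,4): star map gives 1.3431; window check -0.1 ≤ 1.3431 < 0.9 is false → out
[4] lift (-6,-13): star map gives -0.6152; window check -0.1 ≤ -0.6152 < 0.9 is false → out
[5] lift (3,6): star map gives 0.5147; window check -0.1 ≤ 0.5147 < 0.9 is true → IN Λ
[6] lift (-7,-17): star map gives 0.0416; window check -0.1 ≤ 0.0416 < 0.9 is true → IN Λ
[7] lift (-11,9): star map gives -14.7279; window check -0.1 ≤ -14.7279 < 0.9 is false → out
[8] lift (1,1): star map gives 0.5858; window check -0.1 ≤ 0.5858 < 0.9 is true → IN Λ
[9] lift (0,-1): star map gives 0.4142; window check -0.1 ≤ 0.4142 < 0.9 is true → IN Λ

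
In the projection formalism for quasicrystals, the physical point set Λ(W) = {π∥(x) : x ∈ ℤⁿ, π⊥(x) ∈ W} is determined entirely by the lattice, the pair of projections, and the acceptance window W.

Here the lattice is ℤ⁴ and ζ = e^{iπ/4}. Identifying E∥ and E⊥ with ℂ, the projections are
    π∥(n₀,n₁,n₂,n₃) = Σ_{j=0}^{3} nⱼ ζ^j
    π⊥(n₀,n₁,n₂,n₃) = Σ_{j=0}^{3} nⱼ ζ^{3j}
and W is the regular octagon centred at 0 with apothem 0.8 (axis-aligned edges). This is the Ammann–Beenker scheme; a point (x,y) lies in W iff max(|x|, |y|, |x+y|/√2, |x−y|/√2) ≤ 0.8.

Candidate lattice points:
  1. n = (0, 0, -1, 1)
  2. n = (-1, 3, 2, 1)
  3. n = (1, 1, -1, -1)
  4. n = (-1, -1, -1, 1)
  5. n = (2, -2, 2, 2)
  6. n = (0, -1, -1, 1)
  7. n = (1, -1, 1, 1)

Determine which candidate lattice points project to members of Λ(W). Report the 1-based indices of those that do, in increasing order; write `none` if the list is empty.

π⊥(n) = n₀ + n₁ζ³ + n₂ζ⁶ + n₃ζ⁹ where ζ = e^{iπ/4}.
#1 (0, 0, -1, 1): internal (0.70711, 1.70711); octagon support 1.70711 vs apothem 0.8 → ∉ W
#2 (-1, 3, 2, 1): internal (-2.41421, 0.82843); octagon support 2.41421 vs apothem 0.8 → ∉ W
#3 (1, 1, -1, -1): internal (-0.41421, 1.00000); octagon support 1.00000 vs apothem 0.8 → ∉ W
#4 (-1, -1, -1, 1): internal (0.41421, 1.00000); octagon support 1.00000 vs apothem 0.8 → ∉ W
#5 (2, -2, 2, 2): internal (4.82843, -2.00000); octagon support 4.82843 vs apothem 0.8 → ∉ W
#6 (0, -1, -1, 1): internal (1.41421, 1.00000); octagon support 1.70711 vs apothem 0.8 → ∉ W
#7 (1, -1, 1, 1): internal (2.41421, -1.00000); octagon support 2.41421 vs apothem 0.8 → ∉ W

none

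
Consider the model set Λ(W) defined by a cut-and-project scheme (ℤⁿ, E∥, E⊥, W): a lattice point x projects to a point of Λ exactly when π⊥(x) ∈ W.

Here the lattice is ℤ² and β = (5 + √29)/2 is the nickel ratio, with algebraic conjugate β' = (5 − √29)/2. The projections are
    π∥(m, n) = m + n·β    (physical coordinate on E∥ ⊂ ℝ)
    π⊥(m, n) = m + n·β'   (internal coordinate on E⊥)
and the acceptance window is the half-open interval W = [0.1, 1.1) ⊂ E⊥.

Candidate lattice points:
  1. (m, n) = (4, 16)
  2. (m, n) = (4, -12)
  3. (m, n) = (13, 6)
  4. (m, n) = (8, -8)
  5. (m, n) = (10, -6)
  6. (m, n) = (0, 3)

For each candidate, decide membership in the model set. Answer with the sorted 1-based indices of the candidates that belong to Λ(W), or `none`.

β' = (5−√29)/2 ≈ -0.19258.
#1 (4,16): internal coord 4 + (16)·β' = +0.91868; +0.91868 ∈ [0.1, 1.1) → IN Λ
#2 (4,-12): internal coord 4 + (-12)·β' = +6.31099; +6.31099 ∉ [0.1, 1.1) → out
#3 (13,6): internal coord 13 + (6)·β' = +11.84451; +11.84451 ∉ [0.1, 1.1) → out
#4 (8,-8): internal coord 8 + (-8)·β' = +9.54066; +9.54066 ∉ [0.1, 1.1) → out
#5 (10,-6): internal coord 10 + (-6)·β' = +11.15549; +11.15549 ∉ [0.1, 1.1) → out
#6 (0,3): internal coord 0 + (3)·β' = -0.57775; -0.57775 ∉ [0.1, 1.1) → out

1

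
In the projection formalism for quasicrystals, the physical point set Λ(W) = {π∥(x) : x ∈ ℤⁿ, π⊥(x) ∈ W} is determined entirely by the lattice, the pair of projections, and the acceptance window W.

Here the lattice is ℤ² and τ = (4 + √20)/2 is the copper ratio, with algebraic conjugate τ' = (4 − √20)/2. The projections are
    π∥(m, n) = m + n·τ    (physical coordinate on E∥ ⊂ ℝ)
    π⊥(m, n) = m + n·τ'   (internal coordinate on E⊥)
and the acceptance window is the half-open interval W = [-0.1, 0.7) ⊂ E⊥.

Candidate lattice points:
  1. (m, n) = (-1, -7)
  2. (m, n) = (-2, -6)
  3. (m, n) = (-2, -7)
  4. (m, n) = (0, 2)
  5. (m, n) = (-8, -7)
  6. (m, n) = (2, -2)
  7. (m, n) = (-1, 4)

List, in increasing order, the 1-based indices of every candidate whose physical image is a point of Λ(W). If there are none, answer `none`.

Numerically τ ≈ 4.236068 and τ' = −1/τ ≈ -0.236068.
candidate 1: (m,n)=(-1,-7) → π∥ = -1-7·τ ≈ -30.652476, π⊥ = -1-7·τ' ≈ 0.652476 ∈ [-0.1, 0.7) ⇒ IN Λ
candidate 2: (m,n)=(-2,-6) → π∥ = -2-6·τ ≈ -27.416408, π⊥ = -2-6·τ' ≈ -0.583592 ∉ [-0.1, 0.7) ⇒ out
candidate 3: (m,n)=(-2,-7) → π∥ = -2-7·τ ≈ -31.652476, π⊥ = -2-7·τ' ≈ -0.347524 ∉ [-0.1, 0.7) ⇒ out
candidate 4: (m,n)=(0,2) → π∥ = 0+2·τ ≈ 8.472136, π⊥ = 0+2·τ' ≈ -0.472136 ∉ [-0.1, 0.7) ⇒ out
candidate 5: (m,n)=(-8,-7) → π∥ = -8-7·τ ≈ -37.652476, π⊥ = -8-7·τ' ≈ -6.347524 ∉ [-0.1, 0.7) ⇒ out
candidate 6: (m,n)=(2,-2) → π∥ = 2-2·τ ≈ -6.472136, π⊥ = 2-2·τ' ≈ 2.472136 ∉ [-0.1, 0.7) ⇒ out
candidate 7: (m,n)=(-1,4) → π∥ = -1+4·τ ≈ 15.944272, π⊥ = -1+4·τ' ≈ -1.944272 ∉ [-0.1, 0.7) ⇒ out

1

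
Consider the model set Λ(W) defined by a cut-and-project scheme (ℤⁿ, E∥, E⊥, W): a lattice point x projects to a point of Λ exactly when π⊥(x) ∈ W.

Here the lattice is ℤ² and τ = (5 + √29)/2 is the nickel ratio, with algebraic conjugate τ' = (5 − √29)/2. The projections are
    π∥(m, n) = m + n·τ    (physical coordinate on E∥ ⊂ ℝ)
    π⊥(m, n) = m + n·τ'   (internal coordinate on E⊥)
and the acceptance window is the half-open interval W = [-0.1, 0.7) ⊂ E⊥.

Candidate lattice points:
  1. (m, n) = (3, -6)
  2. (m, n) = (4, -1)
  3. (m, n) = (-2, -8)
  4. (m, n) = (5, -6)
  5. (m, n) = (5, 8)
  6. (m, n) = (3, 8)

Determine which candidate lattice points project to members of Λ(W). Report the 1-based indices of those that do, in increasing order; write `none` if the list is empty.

Numerically τ ≈ 5.19258 and τ' = −1/τ ≈ -0.19258.
candidate 1: (m,n)=(3,-6) → π∥ = 3-6·τ ≈ -28.15549, π⊥ = 3-6·τ' ≈ 4.15549 ∉ [-0.1, 0.7) ⇒ out
candidate 2: (m,n)=(4,-1) → π∥ = 4-1·τ ≈ -1.19258, π⊥ = 4-1·τ' ≈ 4.19258 ∉ [-0.1, 0.7) ⇒ out
candidate 3: (m,n)=(-2,-8) → π∥ = -2-8·τ ≈ -43.54066, π⊥ = -2-8·τ' ≈ -0.45934 ∉ [-0.1, 0.7) ⇒ out
candidate 4: (m,n)=(5,-6) → π∥ = 5-6·τ ≈ -26.15549, π⊥ = 5-6·τ' ≈ 6.15549 ∉ [-0.1, 0.7) ⇒ out
candidate 5: (m,n)=(5,8) → π∥ = 5+8·τ ≈ 46.54066, π⊥ = 5+8·τ' ≈ 3.45934 ∉ [-0.1, 0.7) ⇒ out
candidate 6: (m,n)=(3,8) → π∥ = 3+8·τ ≈ 44.54066, π⊥ = 3+8·τ' ≈ 1.45934 ∉ [-0.1, 0.7) ⇒ out

none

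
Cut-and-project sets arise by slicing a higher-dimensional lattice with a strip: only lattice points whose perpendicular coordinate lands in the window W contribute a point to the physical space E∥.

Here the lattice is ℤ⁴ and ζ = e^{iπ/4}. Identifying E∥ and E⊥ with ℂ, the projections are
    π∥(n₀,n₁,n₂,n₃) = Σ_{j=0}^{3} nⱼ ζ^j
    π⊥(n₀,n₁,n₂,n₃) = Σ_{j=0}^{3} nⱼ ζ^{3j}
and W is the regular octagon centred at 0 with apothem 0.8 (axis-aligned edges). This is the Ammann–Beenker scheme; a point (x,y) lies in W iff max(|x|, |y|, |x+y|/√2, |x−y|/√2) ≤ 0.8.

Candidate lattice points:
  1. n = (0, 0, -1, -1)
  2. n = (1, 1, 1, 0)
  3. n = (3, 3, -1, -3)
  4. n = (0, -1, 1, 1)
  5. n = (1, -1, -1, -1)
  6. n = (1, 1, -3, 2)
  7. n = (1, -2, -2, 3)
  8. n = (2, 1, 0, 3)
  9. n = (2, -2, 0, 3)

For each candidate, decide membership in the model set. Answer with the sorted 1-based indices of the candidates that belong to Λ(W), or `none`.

1, 2

Internal map: ζ^{3j} for j=0..3 gives (1,0), (−√2/2,√2/2), (0,−1), (√2/2,√2/2).
candidate 1: n = (0, 0, -1, -1) → π⊥ ≈ (-0.7071, +0.2929); max(|x|,|y|,|x±y|/√2) = 0.7071 ≤ 0.8 ⇒ ∈ W
candidate 2: n = (1, 1, 1, 0) → π⊥ ≈ (+0.2929, -0.2929); max(|x|,|y|,|x±y|/√2) = 0.4142 ≤ 0.8 ⇒ ∈ W
candidate 3: n = (3, 3, -1, -3) → π⊥ ≈ (-1.2426, +1.0000); max(|x|,|y|,|x±y|/√2) = 1.5858 > 0.8 ⇒ ∉ W
candidate 4: n = (0, -1, 1, 1) → π⊥ ≈ (+1.4142, -1.0000); max(|x|,|y|,|x±y|/√2) = 1.7071 > 0.8 ⇒ ∉ W
candidate 5: n = (1, -1, -1, -1) → π⊥ ≈ (+1.0000, -0.4142); max(|x|,|y|,|x±y|/√2) = 1.0000 > 0.8 ⇒ ∉ W
candidate 6: n = (1, 1, -3, 2) → π⊥ ≈ (+1.7071, +5.1213); max(|x|,|y|,|x±y|/√2) = 5.1213 > 0.8 ⇒ ∉ W
candidate 7: n = (1, -2, -2, 3) → π⊥ ≈ (+4.5355, +2.7071); max(|x|,|y|,|x±y|/√2) = 5.1213 > 0.8 ⇒ ∉ W
candidate 8: n = (2, 1, 0, 3) → π⊥ ≈ (+3.4142, +2.8284); max(|x|,|y|,|x±y|/√2) = 4.4142 > 0.8 ⇒ ∉ W
candidate 9: n = (2, -2, 0, 3) → π⊥ ≈ (+5.5355, +0.7071); max(|x|,|y|,|x±y|/√2) = 5.5355 > 0.8 ⇒ ∉ W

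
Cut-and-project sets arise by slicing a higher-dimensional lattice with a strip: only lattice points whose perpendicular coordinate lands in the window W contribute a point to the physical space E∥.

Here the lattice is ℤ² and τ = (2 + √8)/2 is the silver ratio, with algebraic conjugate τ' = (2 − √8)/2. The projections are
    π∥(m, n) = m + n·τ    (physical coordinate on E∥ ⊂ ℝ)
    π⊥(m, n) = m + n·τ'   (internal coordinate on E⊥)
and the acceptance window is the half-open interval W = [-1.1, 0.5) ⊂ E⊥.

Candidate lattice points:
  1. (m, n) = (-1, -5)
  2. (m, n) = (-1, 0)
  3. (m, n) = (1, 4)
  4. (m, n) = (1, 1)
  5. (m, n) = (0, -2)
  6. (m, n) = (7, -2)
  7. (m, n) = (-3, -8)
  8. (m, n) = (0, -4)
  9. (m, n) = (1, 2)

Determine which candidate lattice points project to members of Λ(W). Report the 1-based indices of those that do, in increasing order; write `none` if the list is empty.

Compute τ' = (2−√8)/2 = -0.4142, so π⊥(m,n) = m -0.4142·n.
[1] lift (-1,-5): star map gives 1.0711; window check -1.1 ≤ 1.0711 < 0.5 is false → out
[2] lift (-1,0): star map gives -1.0000; window check -1.1 ≤ -1.0000 < 0.5 is true → IN Λ
[3] lift (1,4): star map gives -0.6569; window check -1.1 ≤ -0.6569 < 0.5 is true → IN Λ
[4] lift (1,1): star map gives 0.5858; window check -1.1 ≤ 0.5858 < 0.5 is false → out
[5] lift (0,-2): star map gives 0.8284; window check -1.1 ≤ 0.8284 < 0.5 is false → out
[6] lift (7,-2): star map gives 7.8284; window check -1.1 ≤ 7.8284 < 0.5 is false → out
[7] lift (-3,-8): star map gives 0.3137; window check -1.1 ≤ 0.3137 < 0.5 is true → IN Λ
[8] lift (0,-4): star map gives 1.6569; window check -1.1 ≤ 1.6569 < 0.5 is false → out
[9] lift (1,2): star map gives 0.1716; window check -1.1 ≤ 0.1716 < 0.5 is true → IN Λ

2, 3, 7, 9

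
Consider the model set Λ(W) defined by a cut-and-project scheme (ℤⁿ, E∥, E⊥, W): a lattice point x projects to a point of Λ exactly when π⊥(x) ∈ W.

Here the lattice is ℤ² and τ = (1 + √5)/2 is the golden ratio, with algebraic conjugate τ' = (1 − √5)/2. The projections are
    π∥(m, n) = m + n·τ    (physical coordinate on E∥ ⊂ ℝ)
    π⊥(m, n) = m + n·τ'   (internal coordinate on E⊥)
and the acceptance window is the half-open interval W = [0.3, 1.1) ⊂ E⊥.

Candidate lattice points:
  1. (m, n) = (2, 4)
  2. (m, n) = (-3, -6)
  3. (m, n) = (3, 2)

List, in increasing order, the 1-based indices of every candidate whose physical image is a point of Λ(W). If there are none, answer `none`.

2

Numerically τ ≈ 1.61803 and τ' = −1/τ ≈ -0.61803.
[1] lift (2,4): star map gives -0.47214; window check 0.3 ≤ -0.47214 < 1.1 is false → out
[2] lift (-3,-6): star map gives 0.70820; window check 0.3 ≤ 0.70820 < 1.1 is true → IN Λ
[3] lift (3,2): star map gives 1.76393; window check 0.3 ≤ 1.76393 < 1.1 is false → out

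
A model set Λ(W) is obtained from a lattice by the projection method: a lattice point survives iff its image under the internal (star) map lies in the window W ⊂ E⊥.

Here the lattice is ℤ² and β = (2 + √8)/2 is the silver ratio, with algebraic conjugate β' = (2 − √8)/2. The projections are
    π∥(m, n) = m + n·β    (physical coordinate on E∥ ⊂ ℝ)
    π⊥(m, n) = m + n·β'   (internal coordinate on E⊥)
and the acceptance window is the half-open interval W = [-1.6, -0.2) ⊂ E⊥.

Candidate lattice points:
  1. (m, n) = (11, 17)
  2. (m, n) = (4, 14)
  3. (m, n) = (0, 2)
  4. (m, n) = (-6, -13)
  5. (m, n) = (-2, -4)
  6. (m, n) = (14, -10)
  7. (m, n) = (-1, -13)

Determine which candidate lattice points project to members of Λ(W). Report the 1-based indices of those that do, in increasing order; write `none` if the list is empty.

3, 4, 5

Numerically β ≈ 2.4142 and β' = −1/β ≈ -0.4142.
#1 (11,17): internal coord 11 + (17)·β' = +3.9584; +3.9584 ∉ [-1.6, -0.2) → out
#2 (4,14): internal coord 4 + (14)·β' = -1.7990; -1.7990 ∉ [-1.6, -0.2) → out
#3 (0,2): internal coord 0 + (2)·β' = -0.8284; -0.8284 ∈ [-1.6, -0.2) → IN Λ
#4 (-6,-13): internal coord -6 + (-13)·β' = -0.6152; -0.6152 ∈ [-1.6, -0.2) → IN Λ
#5 (-2,-4): internal coord -2 + (-4)·β' = -0.3431; -0.3431 ∈ [-1.6, -0.2) → IN Λ
#6 (14,-10): internal coord 14 + (-10)·β' = +18.1421; +18.1421 ∉ [-1.6, -0.2) → out
#7 (-1,-13): internal coord -1 + (-13)·β' = +4.3848; +4.3848 ∉ [-1.6, -0.2) → out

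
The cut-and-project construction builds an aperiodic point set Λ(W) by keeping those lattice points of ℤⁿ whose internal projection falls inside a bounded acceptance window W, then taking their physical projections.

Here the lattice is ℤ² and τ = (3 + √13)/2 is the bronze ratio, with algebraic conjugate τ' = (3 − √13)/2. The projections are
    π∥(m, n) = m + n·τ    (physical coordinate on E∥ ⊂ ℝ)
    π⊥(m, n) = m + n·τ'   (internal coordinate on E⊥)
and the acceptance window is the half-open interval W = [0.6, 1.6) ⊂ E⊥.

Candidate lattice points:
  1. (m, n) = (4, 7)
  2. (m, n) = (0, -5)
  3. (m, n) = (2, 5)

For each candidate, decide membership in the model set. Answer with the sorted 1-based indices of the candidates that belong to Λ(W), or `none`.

τ' = (3−√13)/2 ≈ -0.3028.
[1] lift (4,7): star map gives 1.8806; window check 0.6 ≤ 1.8806 < 1.6 is false → out
[2] lift (0,-5): star map gives 1.5139; window check 0.6 ≤ 1.5139 < 1.6 is true → IN Λ
[3] lift (2,5): star map gives 0.4861; window check 0.6 ≤ 0.4861 < 1.6 is false → out

2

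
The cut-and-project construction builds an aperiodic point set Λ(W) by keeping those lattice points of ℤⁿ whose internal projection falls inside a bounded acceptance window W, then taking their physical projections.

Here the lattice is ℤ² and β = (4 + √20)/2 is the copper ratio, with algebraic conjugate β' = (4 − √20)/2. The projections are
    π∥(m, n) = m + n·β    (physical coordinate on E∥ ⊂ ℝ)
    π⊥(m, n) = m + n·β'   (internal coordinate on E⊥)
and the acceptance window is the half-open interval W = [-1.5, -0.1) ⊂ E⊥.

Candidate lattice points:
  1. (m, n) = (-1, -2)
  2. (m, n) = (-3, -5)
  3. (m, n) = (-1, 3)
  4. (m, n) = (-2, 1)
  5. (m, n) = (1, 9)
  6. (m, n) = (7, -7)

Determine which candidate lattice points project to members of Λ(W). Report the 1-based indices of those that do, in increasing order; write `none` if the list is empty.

1, 5

Compute β' = (4−√20)/2 = -0.23607, so π⊥(m,n) = m -0.23607·n.
#1 (-1,-2): internal coord -1 + (-2)·β' = -0.52786; -0.52786 ∈ [-1.5, -0.1) → IN Λ
#2 (-3,-5): internal coord -3 + (-5)·β' = -1.81966; -1.81966 ∉ [-1.5, -0.1) → out
#3 (-1,3): internal coord -1 + (3)·β' = -1.70820; -1.70820 ∉ [-1.5, -0.1) → out
#4 (-2,1): internal coord -2 + (1)·β' = -2.23607; -2.23607 ∉ [-1.5, -0.1) → out
#5 (1,9): internal coord 1 + (9)·β' = -1.12461; -1.12461 ∈ [-1.5, -0.1) → IN Λ
#6 (7,-7): internal coord 7 + (-7)·β' = +8.65248; +8.65248 ∉ [-1.5, -0.1) → out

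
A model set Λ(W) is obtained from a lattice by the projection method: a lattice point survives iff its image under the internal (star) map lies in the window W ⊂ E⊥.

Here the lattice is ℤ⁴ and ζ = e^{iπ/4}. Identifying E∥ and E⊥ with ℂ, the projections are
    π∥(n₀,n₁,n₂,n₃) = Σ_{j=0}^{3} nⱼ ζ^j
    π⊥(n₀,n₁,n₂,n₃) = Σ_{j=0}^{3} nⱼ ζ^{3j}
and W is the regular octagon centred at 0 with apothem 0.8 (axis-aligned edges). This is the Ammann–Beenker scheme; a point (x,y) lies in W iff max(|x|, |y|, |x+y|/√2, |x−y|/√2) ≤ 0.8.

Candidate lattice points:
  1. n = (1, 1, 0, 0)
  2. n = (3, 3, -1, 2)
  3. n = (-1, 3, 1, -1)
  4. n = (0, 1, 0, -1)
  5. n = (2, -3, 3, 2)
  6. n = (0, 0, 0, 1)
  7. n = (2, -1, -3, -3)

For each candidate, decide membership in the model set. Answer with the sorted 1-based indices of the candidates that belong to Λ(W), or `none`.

1, 7

Internal map: ζ^{3j} for j=0..3 gives (1,0), (−√2/2,√2/2), (0,−1), (√2/2,√2/2).
candidate 1: n = (1, 1, 0, 0) → π⊥ ≈ (+0.292893, +0.707107); max(|x|,|y|,|x±y|/√2) = 0.707107 ≤ 0.8 ⇒ ∈ W
candidate 2: n = (3, 3, -1, 2) → π⊥ ≈ (+2.292893, +4.535534); max(|x|,|y|,|x±y|/√2) = 4.828427 > 0.8 ⇒ ∉ W
candidate 3: n = (-1, 3, 1, -1) → π⊥ ≈ (-3.828427, +0.414214); max(|x|,|y|,|x±y|/√2) = 3.828427 > 0.8 ⇒ ∉ W
candidate 4: n = (0, 1, 0, -1) → π⊥ ≈ (-1.414214, +0.000000); max(|x|,|y|,|x±y|/√2) = 1.414214 > 0.8 ⇒ ∉ W
candidate 5: n = (2, -3, 3, 2) → π⊥ ≈ (+5.535534, -3.707107); max(|x|,|y|,|x±y|/√2) = 6.535534 > 0.8 ⇒ ∉ W
candidate 6: n = (0, 0, 0, 1) → π⊥ ≈ (+0.707107, +0.707107); max(|x|,|y|,|x±y|/√2) = 1.000000 > 0.8 ⇒ ∉ W
candidate 7: n = (2, -1, -3, -3) → π⊥ ≈ (+0.585786, +0.171573); max(|x|,|y|,|x±y|/√2) = 0.585786 ≤ 0.8 ⇒ ∈ W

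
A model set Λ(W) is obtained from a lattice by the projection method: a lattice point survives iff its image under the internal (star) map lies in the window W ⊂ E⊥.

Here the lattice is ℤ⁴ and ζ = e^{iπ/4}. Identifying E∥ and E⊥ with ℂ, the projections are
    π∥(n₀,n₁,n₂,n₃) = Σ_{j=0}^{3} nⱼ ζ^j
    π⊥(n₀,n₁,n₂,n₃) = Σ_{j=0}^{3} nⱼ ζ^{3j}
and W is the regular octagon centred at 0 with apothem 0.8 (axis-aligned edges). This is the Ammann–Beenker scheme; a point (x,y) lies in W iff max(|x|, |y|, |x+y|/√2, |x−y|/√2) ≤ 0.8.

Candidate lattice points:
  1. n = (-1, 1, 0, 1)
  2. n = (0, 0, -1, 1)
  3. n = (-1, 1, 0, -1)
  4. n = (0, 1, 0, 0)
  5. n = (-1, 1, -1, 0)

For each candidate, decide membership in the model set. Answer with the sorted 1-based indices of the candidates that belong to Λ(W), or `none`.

Internal map: ζ^{3j} for j=0..3 gives (1,0), (−√2/2,√2/2), (0,−1), (√2/2,√2/2).
#1 (-1, 1, 0, 1): internal (-1.00000, 1.41421); octagon support 1.70711 vs apothem 0.8 → ∉ W
#2 (0, 0, -1, 1): internal (0.70711, 1.70711); octagon support 1.70711 vs apothem 0.8 → ∉ W
#3 (-1, 1, 0, -1): internal (-2.41421, 0.00000); octagon support 2.41421 vs apothem 0.8 → ∉ W
#4 (0, 1, 0, 0): internal (-0.70711, 0.70711); octagon support 1.00000 vs apothem 0.8 → ∉ W
#5 (-1, 1, -1, 0): internal (-1.70711, 1.70711); octagon support 2.41421 vs apothem 0.8 → ∉ W

none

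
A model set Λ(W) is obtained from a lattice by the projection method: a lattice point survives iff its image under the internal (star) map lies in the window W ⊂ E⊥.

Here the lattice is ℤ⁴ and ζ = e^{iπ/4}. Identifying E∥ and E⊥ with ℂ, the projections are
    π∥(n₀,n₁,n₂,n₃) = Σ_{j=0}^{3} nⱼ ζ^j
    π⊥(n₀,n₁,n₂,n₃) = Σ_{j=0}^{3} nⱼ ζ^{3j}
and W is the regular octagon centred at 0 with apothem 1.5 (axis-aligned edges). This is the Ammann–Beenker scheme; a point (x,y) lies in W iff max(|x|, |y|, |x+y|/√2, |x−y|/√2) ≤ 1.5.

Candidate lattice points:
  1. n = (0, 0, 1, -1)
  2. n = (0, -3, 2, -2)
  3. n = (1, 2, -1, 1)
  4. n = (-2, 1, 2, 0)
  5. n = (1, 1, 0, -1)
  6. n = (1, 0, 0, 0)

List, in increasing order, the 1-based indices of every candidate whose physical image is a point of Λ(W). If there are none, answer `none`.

5, 6

With ζ = e^{iπ/4} the internal vectors are ζ^0,ζ^3,ζ^6,ζ^9.
candidate 1: n = (0, 0, 1, -1) → π⊥ ≈ (-0.707107, -1.707107); max(|x|,|y|,|x±y|/√2) = 1.707107 > 1.5 ⇒ ∉ W
candidate 2: n = (0, -3, 2, -2) → π⊥ ≈ (+0.707107, -5.535534); max(|x|,|y|,|x±y|/√2) = 5.535534 > 1.5 ⇒ ∉ W
candidate 3: n = (1, 2, -1, 1) → π⊥ ≈ (+0.292893, +3.121320); max(|x|,|y|,|x±y|/√2) = 3.121320 > 1.5 ⇒ ∉ W
candidate 4: n = (-2, 1, 2, 0) → π⊥ ≈ (-2.707107, -1.292893); max(|x|,|y|,|x±y|/√2) = 2.828427 > 1.5 ⇒ ∉ W
candidate 5: n = (1, 1, 0, -1) → π⊥ ≈ (-0.414214, +0.000000); max(|x|,|y|,|x±y|/√2) = 0.414214 ≤ 1.5 ⇒ ∈ W
candidate 6: n = (1, 0, 0, 0) → π⊥ ≈ (+1.000000, +0.000000); max(|x|,|y|,|x±y|/√2) = 1.000000 ≤ 1.5 ⇒ ∈ W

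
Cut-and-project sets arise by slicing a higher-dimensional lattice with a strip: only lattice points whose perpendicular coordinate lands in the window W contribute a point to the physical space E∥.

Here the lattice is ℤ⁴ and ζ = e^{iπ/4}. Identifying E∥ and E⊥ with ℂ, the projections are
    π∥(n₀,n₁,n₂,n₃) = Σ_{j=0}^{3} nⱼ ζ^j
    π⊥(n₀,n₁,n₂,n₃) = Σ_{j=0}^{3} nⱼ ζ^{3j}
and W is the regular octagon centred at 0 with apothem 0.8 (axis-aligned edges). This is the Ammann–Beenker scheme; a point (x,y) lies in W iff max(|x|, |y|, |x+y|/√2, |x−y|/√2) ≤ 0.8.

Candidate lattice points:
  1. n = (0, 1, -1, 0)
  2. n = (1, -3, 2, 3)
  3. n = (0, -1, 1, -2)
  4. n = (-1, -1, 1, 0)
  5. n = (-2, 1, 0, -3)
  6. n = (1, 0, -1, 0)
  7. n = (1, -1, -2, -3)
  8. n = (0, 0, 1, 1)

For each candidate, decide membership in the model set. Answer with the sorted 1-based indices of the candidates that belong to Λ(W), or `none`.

8

π⊥(n) = n₀ + n₁ζ³ + n₂ζ⁶ + n₃ζ⁹ where ζ = e^{iπ/4}.
#1 (0, 1, -1, 0): internal (-0.7071, 1.7071); octagon support 1.7071 vs apothem 0.8 → ∉ W
#2 (1, -3, 2, 3): internal (5.2426, -2.0000); octagon support 5.2426 vs apothem 0.8 → ∉ W
#3 (0, -1, 1, -2): internal (-0.7071, -3.1213); octagon support 3.1213 vs apothem 0.8 → ∉ W
#4 (-1, -1, 1, 0): internal (-0.2929, -1.7071); octagon support 1.7071 vs apothem 0.8 → ∉ W
#5 (-2, 1, 0, -3): internal (-4.8284, -1.4142); octagon support 4.8284 vs apothem 0.8 → ∉ W
#6 (1, 0, -1, 0): internal (1.0000, 1.0000); octagon support 1.4142 vs apothem 0.8 → ∉ W
#7 (1, -1, -2, -3): internal (-0.4142, -0.8284); octagon support 0.8787 vs apothem 0.8 → ∉ W
#8 (0, 0, 1, 1): internal (0.7071, -0.2929); octagon support 0.7071 vs apothem 0.8 → ∈ W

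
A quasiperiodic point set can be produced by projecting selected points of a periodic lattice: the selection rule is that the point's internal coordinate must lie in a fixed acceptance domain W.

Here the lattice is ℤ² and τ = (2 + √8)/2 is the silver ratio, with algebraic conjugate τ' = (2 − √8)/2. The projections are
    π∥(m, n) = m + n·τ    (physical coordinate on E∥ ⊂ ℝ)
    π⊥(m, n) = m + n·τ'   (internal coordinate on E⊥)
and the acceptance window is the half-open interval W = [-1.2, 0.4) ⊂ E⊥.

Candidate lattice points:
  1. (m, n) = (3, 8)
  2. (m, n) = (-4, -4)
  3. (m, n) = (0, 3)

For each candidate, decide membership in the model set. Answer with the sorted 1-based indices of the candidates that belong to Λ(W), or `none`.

1

Numerically τ ≈ 2.4142 and τ' = −1/τ ≈ -0.4142.
#1 (3,8): internal coord 3 + (8)·τ' = -0.3137; -0.3137 ∈ [-1.2, 0.4) → IN Λ
#2 (-4,-4): internal coord -4 + (-4)·τ' = -2.3431; -2.3431 ∉ [-1.2, 0.4) → out
#3 (0,3): internal coord 0 + (3)·τ' = -1.2426; -1.2426 ∉ [-1.2, 0.4) → out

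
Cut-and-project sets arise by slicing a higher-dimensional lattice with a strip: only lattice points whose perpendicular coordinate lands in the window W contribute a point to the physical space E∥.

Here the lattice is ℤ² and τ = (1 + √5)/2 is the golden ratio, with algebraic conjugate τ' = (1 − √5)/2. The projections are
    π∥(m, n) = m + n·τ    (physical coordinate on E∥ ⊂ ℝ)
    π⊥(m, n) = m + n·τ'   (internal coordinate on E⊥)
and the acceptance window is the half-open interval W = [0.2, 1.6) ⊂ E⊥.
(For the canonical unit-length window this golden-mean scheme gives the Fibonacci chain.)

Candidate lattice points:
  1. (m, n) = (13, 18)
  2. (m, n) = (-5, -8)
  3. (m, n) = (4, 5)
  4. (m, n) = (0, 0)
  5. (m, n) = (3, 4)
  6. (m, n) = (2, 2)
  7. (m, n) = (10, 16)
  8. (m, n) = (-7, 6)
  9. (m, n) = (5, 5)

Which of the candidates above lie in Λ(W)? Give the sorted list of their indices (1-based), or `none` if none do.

Compute τ' = (1−√5)/2 = -0.6180, so π⊥(m,n) = m -0.6180·n.
#1 (13,18): internal coord 13 + (18)·τ' = +1.8754; +1.8754 ∉ [0.2, 1.6) → out
#2 (-5,-8): internal coord -5 + (-8)·τ' = -0.0557; -0.0557 ∉ [0.2, 1.6) → out
#3 (4,5): internal coord 4 + (5)·τ' = +0.9098; +0.9098 ∈ [0.2, 1.6) → IN Λ
#4 (0,0): internal coord 0 + (0)·τ' = +0.0000; +0.0000 ∉ [0.2, 1.6) → out
#5 (3,4): internal coord 3 + (4)·τ' = +0.5279; +0.5279 ∈ [0.2, 1.6) → IN Λ
#6 (2,2): internal coord 2 + (2)·τ' = +0.7639; +0.7639 ∈ [0.2, 1.6) → IN Λ
#7 (10,16): internal coord 10 + (16)·τ' = +0.1115; +0.1115 ∉ [0.2, 1.6) → out
#8 (-7,6): internal coord -7 + (6)·τ' = -10.7082; -10.7082 ∉ [0.2, 1.6) → out
#9 (5,5): internal coord 5 + (5)·τ' = +1.9098; +1.9098 ∉ [0.2, 1.6) → out

3, 5, 6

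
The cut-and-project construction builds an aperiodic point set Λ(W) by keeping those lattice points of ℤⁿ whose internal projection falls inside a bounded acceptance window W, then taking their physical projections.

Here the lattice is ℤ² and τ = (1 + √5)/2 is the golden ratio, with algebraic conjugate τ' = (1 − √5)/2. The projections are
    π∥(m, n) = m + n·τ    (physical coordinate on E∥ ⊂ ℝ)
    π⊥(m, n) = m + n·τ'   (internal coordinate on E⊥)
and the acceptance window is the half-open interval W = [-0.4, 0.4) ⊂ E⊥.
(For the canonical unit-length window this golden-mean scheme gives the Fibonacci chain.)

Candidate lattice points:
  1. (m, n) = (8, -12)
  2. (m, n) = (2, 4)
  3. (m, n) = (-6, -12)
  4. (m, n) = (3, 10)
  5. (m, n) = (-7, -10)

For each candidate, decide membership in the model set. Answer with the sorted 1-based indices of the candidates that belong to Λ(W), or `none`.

Compute τ' = (1−√5)/2 = -0.61803, so π⊥(m,n) = m -0.61803·n.
[1] lift (8,-12): star map gives 15.41641; window check -0.4 ≤ 15.41641 < 0.4 is false → out
[2] lift (2,4): star map gives -0.47214; window check -0.4 ≤ -0.47214 < 0.4 is false → out
[3] lift (-6,-12): star map gives 1.41641; window check -0.4 ≤ 1.41641 < 0.4 is false → out
[4] lift (3,10): star map gives -3.18034; window check -0.4 ≤ -3.18034 < 0.4 is false → out
[5] lift (-7,-10): star map gives -0.81966; window check -0.4 ≤ -0.81966 < 0.4 is false → out

none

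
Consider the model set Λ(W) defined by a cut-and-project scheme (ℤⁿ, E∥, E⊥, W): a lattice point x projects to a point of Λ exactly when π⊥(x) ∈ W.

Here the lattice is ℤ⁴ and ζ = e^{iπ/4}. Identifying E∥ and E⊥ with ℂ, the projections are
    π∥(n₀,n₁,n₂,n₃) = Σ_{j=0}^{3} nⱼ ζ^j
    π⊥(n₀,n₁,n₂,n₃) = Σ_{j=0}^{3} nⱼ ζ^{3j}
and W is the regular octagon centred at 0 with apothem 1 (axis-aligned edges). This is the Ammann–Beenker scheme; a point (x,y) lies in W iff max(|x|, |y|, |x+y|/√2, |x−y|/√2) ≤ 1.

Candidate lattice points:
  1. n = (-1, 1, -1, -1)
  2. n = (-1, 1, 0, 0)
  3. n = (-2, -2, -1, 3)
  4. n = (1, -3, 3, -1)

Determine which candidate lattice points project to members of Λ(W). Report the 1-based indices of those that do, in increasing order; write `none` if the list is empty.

With ζ = e^{iπ/4} the internal vectors are ζ^0,ζ^3,ζ^6,ζ^9.
candidate 1: n = (-1, 1, -1, -1) → π⊥ ≈ (-2.41421, +1.00000); max(|x|,|y|,|x±y|/√2) = 2.41421 > 1 ⇒ ∉ W
candidate 2: n = (-1, 1, 0, 0) → π⊥ ≈ (-1.70711, +0.70711); max(|x|,|y|,|x±y|/√2) = 1.70711 > 1 ⇒ ∉ W
candidate 3: n = (-2, -2, -1, 3) → π⊥ ≈ (+1.53553, +1.70711); max(|x|,|y|,|x±y|/√2) = 2.29289 > 1 ⇒ ∉ W
candidate 4: n = (1, -3, 3, -1) → π⊥ ≈ (+2.41421, -5.82843); max(|x|,|y|,|x±y|/√2) = 5.82843 > 1 ⇒ ∉ W

none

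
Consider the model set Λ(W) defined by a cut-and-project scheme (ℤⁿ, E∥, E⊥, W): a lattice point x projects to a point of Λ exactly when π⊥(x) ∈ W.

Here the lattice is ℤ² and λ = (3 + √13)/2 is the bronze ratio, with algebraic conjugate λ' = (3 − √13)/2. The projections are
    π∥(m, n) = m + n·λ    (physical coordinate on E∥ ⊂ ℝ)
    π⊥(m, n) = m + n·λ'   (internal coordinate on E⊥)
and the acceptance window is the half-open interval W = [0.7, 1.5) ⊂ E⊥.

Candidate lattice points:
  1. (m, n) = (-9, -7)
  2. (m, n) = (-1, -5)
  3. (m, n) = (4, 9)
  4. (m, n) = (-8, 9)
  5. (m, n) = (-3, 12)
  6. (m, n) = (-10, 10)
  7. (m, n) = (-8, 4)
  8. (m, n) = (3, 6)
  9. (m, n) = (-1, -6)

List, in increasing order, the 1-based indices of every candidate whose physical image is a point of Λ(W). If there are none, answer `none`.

Numerically λ ≈ 3.30278 and λ' = −1/λ ≈ -0.30278.
[1] lift (-9,-7): star map gives -6.88057; window check 0.7 ≤ -6.88057 < 1.5 is false → out
[2] lift (-1,-5): star map gives 0.51388; window check 0.7 ≤ 0.51388 < 1.5 is false → out
[3] lift (4,9): star map gives 1.27502; window check 0.7 ≤ 1.27502 < 1.5 is true → IN Λ
[4] lift (-8,9): star map gives -10.72498; window check 0.7 ≤ -10.72498 < 1.5 is false → out
[5] lift (-3,12): star map gives -6.63331; window check 0.7 ≤ -6.63331 < 1.5 is false → out
[6] lift (-10,10): star map gives -13.02776; window check 0.7 ≤ -13.02776 < 1.5 is false → out
[7] lift (-8,4): star map gives -9.21110; window check 0.7 ≤ -9.21110 < 1.5 is false → out
[8] lift (3,6): star map gives 1.18335; window check 0.7 ≤ 1.18335 < 1.5 is true → IN Λ
[9] lift (-1,-6): star map gives 0.81665; window check 0.7 ≤ 0.81665 < 1.5 is true → IN Λ

3, 8, 9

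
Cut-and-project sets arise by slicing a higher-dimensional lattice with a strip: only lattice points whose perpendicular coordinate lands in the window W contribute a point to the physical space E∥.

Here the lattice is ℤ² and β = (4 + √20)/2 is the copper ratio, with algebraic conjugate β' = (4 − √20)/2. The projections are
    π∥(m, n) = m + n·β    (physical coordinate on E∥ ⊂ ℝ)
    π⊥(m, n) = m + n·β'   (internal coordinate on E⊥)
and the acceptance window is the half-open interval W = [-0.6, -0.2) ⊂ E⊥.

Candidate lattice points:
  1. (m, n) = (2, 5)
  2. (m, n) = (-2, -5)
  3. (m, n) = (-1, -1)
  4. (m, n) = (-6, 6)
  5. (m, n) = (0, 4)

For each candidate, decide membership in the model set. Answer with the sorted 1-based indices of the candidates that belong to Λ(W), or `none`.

Compute β' = (4−√20)/2 = -0.23607, so π⊥(m,n) = m -0.23607·n.
#1 (2,5): internal coord 2 + (5)·β' = +0.81966; +0.81966 ∉ [-0.6, -0.2) → out
#2 (-2,-5): internal coord -2 + (-5)·β' = -0.81966; -0.81966 ∉ [-0.6, -0.2) → out
#3 (-1,-1): internal coord -1 + (-1)·β' = -0.76393; -0.76393 ∉ [-0.6, -0.2) → out
#4 (-6,6): internal coord -6 + (6)·β' = -7.41641; -7.41641 ∉ [-0.6, -0.2) → out
#5 (0,4): internal coord 0 + (4)·β' = -0.94427; -0.94427 ∉ [-0.6, -0.2) → out

none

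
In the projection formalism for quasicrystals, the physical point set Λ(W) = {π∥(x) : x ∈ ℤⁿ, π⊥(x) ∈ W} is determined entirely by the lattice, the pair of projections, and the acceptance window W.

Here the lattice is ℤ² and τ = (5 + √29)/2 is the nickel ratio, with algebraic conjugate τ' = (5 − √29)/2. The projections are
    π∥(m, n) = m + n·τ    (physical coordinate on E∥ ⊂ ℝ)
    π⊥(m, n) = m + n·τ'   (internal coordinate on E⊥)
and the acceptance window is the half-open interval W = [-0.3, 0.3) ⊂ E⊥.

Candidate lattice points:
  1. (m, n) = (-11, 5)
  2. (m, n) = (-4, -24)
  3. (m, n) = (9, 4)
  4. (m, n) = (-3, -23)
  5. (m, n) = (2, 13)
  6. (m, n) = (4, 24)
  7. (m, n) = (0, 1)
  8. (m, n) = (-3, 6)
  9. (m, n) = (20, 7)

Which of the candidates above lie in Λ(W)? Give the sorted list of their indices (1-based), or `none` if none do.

τ' = (5−√29)/2 ≈ -0.192582.
#1 (-11,5): internal coord -11 + (5)·τ' = -11.962912; -11.962912 ∉ [-0.3, 0.3) → out
#2 (-4,-24): internal coord -4 + (-24)·τ' = +0.621978; +0.621978 ∉ [-0.3, 0.3) → out
#3 (9,4): internal coord 9 + (4)·τ' = +8.229670; +8.229670 ∉ [-0.3, 0.3) → out
#4 (-3,-23): internal coord -3 + (-23)·τ' = +1.429395; +1.429395 ∉ [-0.3, 0.3) → out
#5 (2,13): internal coord 2 + (13)·τ' = -0.503571; -0.503571 ∉ [-0.3, 0.3) → out
#6 (4,24): internal coord 4 + (24)·τ' = -0.621978; -0.621978 ∉ [-0.3, 0.3) → out
#7 (0,1): internal coord 0 + (1)·τ' = -0.192582; -0.192582 ∈ [-0.3, 0.3) → IN Λ
#8 (-3,6): internal coord -3 + (6)·τ' = -4.155494; -4.155494 ∉ [-0.3, 0.3) → out
#9 (20,7): internal coord 20 + (7)·τ' = +18.651923; +18.651923 ∉ [-0.3, 0.3) → out

7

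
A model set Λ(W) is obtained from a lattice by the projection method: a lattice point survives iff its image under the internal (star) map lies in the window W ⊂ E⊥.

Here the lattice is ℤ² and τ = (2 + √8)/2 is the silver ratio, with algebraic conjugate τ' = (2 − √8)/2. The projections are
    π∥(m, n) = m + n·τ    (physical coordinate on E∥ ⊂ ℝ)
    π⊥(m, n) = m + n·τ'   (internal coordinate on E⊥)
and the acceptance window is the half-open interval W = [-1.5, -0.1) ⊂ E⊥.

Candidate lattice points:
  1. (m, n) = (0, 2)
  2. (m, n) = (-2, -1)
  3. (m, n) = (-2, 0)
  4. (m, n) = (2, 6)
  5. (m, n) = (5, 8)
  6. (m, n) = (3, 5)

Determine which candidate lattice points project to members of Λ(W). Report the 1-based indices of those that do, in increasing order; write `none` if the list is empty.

Compute τ' = (2−√8)/2 = -0.4142, so π⊥(m,n) = m -0.4142·n.
[1] lift (0,2): star map gives -0.8284; window check -1.5 ≤ -0.8284 < -0.1 is true → IN Λ
[2] lift (-2,-1): star map gives -1.5858; window check -1.5 ≤ -1.5858 < -0.1 is false → out
[3] lift (-2,0): star map gives -2.0000; window check -1.5 ≤ -2.0000 < -0.1 is false → out
[4] lift (2,6): star map gives -0.4853; window check -1.5 ≤ -0.4853 < -0.1 is true → IN Λ
[5] lift (5,8): star map gives 1.6863; window check -1.5 ≤ 1.6863 < -0.1 is false → out
[6] lift (3,5): star map gives 0.9289; window check -1.5 ≤ 0.9289 < -0.1 is false → out

1, 4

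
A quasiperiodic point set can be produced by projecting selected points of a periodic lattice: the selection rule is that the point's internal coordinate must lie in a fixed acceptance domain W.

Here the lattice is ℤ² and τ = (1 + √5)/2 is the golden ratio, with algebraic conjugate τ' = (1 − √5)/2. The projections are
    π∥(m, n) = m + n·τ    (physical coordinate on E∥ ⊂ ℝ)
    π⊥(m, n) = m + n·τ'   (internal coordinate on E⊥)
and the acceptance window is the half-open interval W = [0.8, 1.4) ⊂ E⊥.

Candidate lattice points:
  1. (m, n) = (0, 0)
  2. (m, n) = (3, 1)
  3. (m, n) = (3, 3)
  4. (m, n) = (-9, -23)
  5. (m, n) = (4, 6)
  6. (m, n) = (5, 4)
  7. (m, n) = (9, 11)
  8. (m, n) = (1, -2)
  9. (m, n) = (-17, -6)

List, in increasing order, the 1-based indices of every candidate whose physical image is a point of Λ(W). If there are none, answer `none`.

3

τ' = (1−√5)/2 ≈ -0.61803.
[1] lift (0,0): star map gives 0.00000; window check 0.8 ≤ 0.00000 < 1.4 is false → out
[2] lift (3,1): star map gives 2.38197; window check 0.8 ≤ 2.38197 < 1.4 is false → out
[3] lift (3,3): star map gives 1.14590; window check 0.8 ≤ 1.14590 < 1.4 is true → IN Λ
[4] lift (-9,-23): star map gives 5.21478; window check 0.8 ≤ 5.21478 < 1.4 is false → out
[5] lift (4,6): star map gives 0.29180; window check 0.8 ≤ 0.29180 < 1.4 is false → out
[6] lift (5,4): star map gives 2.52786; window check 0.8 ≤ 2.52786 < 1.4 is false → out
[7] lift (9,11): star map gives 2.20163; window check 0.8 ≤ 2.20163 < 1.4 is false → out
[8] lift (1,-2): star map gives 2.23607; window check 0.8 ≤ 2.23607 < 1.4 is false → out
[9] lift (-17,-6): star map gives -13.29180; window check 0.8 ≤ -13.29180 < 1.4 is false → out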